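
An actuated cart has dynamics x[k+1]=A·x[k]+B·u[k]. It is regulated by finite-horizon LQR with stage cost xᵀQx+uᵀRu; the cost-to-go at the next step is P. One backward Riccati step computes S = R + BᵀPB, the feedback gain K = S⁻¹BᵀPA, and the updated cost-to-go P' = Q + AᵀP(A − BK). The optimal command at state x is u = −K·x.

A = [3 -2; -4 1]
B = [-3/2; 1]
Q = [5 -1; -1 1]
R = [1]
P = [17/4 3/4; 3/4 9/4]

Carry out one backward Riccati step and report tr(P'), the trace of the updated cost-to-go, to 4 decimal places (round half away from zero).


BᵀP = [-5.6250 1.1250]
S = R + BᵀPB = [1] + [9.5625] = [10.5625]
BᵀPA = [-21.3750 12.3750]
K = S⁻¹·BᵀPA = [-2.0237 1.1716]
A−BK = [-0.0355 -0.2426; -1.9763 -0.1716]
AᵀP(A−BK) = [12.9941 -1.2071; -1.2071 1.7515]
P' = Q + AᵀP(A−BK) = [17.9941 -2.2071; -2.2071 2.7515]
tr(P') = 20.7456

20.7456


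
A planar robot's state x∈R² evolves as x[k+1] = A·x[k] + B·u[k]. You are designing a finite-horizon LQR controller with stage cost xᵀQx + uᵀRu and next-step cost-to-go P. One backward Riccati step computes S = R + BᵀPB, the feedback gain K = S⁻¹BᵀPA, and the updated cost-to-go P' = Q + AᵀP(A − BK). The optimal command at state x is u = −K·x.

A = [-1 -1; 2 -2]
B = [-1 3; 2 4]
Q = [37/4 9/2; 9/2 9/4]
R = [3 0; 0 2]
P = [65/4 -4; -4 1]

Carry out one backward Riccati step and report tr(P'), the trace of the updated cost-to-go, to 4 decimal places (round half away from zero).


12.5885

BᵀP = [-24.2500 6.0000; 32.7500 -8.0000]
S = R + BᵀPB = [3 0; 0 2] + [36.2500 -48.7500; -48.7500 66.2500] = [39.2500 -48.7500; -48.7500 68.2500]
BᵀPA = [36.2500 12.2500; -48.7500 -16.7500]
K = S⁻¹·BᵀPA = [0.3226 0.0645; -0.4839 -0.1993]
A−BK = [0.7742 -0.3375; 3.2903 -1.3317]
AᵀP(A−BK) = [0.9677 0.1935; 0.1935 0.1208]
P' = Q + AᵀP(A−BK) = [10.2177 4.6935; 4.6935 2.3708]
tr(P') = 12.5885


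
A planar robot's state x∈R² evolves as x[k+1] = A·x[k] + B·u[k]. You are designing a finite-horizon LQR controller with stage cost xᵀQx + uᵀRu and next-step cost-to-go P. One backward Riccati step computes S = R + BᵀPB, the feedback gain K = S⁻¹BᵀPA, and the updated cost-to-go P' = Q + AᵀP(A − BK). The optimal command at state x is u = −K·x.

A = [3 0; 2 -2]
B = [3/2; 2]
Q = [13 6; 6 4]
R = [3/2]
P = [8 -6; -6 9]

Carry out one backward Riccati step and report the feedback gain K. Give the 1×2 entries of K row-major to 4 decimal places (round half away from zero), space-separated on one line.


BᵀP = [0.0000 9.0000]
S = R + BᵀPB = [3/2] + [18.0000] = [19.5000]
BᵀPA = [18.0000 -18.0000]
K = S⁻¹·BᵀPA = [0.9231 -0.9231]
A−BK = [1.6154 1.3846; 0.1538 -0.1538]
AᵀP(A−BK) = [19.3846 16.6154; 16.6154 19.3846]
P' = Q + AᵀP(A−BK) = [32.3846 22.6154; 22.6154 23.3846]
tr(P') = 55.7692

0.9231 -0.9231


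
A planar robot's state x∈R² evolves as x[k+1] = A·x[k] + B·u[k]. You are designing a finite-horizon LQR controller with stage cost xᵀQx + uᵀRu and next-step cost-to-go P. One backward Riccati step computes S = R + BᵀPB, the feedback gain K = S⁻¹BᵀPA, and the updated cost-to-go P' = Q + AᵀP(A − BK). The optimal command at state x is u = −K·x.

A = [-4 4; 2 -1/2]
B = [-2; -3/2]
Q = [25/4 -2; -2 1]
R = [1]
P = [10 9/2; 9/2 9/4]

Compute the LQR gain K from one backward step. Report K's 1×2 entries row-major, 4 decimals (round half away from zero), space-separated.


1.1257 -1.3798

BᵀP = [-26.7500 -12.3750]
S = R + BᵀPB = [1] + [72.0625] = [73.0625]
BᵀPA = [82.2500 -100.8125]
K = S⁻¹·BᵀPA = [1.1257 -1.3798]
A−BK = [-1.7485 1.2404; 3.6886 -2.5697]
AᵀP(A−BK) = [4.4072 -3.7605; -3.7605 3.4602]
P' = Q + AᵀP(A−BK) = [10.6572 -5.7605; -5.7605 4.4602]
tr(P') = 15.1174


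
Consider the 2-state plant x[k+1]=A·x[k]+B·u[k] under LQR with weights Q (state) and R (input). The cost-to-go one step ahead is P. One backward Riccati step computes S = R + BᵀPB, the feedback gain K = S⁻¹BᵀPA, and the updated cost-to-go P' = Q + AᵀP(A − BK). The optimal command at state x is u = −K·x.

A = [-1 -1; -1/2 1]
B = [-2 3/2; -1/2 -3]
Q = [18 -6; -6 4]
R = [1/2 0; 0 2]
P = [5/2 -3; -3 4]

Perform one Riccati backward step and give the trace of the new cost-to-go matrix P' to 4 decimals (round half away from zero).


22.3759

BᵀP = [-3.5000 4.0000; 12.7500 -16.5000]
S = R + BᵀPB = [1/2 0; 0 2] + [5.0000 -17.2500; -17.2500 68.6250] = [5.5000 -17.2500; -17.2500 70.6250]
BᵀPA = [1.5000 7.5000; -4.5000 -29.2500]
K = S⁻¹·BᵀPA = [0.3116 0.2765; 0.0124 -0.3466]
A−BK = [-0.3955 0.0729; -0.3071 0.0983]
AᵀP(A−BK) = [0.0884 0.0254; 0.0254 0.2875]
P' = Q + AᵀP(A−BK) = [18.0884 -5.9746; -5.9746 4.2875]
tr(P') = 22.3759


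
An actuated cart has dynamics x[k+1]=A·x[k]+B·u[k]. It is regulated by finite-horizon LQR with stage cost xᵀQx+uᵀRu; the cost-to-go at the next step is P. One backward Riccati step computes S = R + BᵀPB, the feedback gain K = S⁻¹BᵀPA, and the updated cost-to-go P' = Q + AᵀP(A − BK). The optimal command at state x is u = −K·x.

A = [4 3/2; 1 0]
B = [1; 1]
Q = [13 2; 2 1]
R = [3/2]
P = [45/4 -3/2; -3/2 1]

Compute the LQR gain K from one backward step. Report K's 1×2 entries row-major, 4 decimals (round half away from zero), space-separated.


BᵀP = [9.7500 -0.5000]
S = R + BᵀPB = [3/2] + [9.2500] = [10.7500]
BᵀPA = [38.5000 14.6250]
K = S⁻¹·BᵀPA = [3.5814 1.3605]
A−BK = [0.4186 0.1395; -2.5814 -1.3605]
AᵀP(A−BK) = [31.1163 12.8721; 12.8721 5.4157]
P' = Q + AᵀP(A−BK) = [44.1163 14.8721; 14.8721 6.4157]
tr(P') = 50.5320

3.5814 1.3605


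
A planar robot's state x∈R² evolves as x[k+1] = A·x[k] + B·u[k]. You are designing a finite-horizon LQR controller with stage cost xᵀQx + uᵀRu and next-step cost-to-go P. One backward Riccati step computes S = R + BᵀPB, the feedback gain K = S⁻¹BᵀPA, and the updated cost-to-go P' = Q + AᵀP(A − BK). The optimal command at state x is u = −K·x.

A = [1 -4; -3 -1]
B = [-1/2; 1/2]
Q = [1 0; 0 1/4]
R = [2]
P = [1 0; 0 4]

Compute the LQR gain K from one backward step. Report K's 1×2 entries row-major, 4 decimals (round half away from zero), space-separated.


-2.0000 0.0000

BᵀP = [-0.5000 2.0000]
S = R + BᵀPB = [2] + [1.2500] = [3.2500]
BᵀPA = [-6.5000 0.0000]
K = S⁻¹·BᵀPA = [-2.0000 0.0000]
A−BK = [0.0000 -4.0000; -2.0000 -1.0000]
AᵀP(A−BK) = [24.0000 8.0000; 8.0000 20.0000]
P' = Q + AᵀP(A−BK) = [25.0000 8.0000; 8.0000 20.2500]
tr(P') = 45.2500


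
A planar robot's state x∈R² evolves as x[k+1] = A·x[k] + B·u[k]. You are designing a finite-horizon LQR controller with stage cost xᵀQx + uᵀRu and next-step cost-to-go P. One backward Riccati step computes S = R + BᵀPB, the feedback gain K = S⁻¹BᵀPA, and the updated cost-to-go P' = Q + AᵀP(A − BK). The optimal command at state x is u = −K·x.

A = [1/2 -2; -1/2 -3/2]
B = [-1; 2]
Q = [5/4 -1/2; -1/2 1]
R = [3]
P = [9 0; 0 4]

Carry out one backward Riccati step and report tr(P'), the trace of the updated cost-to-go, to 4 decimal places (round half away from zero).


46.6339

BᵀP = [-9.0000 8.0000]
S = R + BᵀPB = [3] + [25.0000] = [28.0000]
BᵀPA = [-8.5000 6.0000]
K = S⁻¹·BᵀPA = [-0.3036 0.2143]
A−BK = [0.1964 -1.7857; 0.1071 -1.9286]
AᵀP(A−BK) = [0.6696 -4.1786; -4.1786 43.7143]
P' = Q + AᵀP(A−BK) = [1.9196 -4.6786; -4.6786 44.7143]
tr(P') = 46.6339


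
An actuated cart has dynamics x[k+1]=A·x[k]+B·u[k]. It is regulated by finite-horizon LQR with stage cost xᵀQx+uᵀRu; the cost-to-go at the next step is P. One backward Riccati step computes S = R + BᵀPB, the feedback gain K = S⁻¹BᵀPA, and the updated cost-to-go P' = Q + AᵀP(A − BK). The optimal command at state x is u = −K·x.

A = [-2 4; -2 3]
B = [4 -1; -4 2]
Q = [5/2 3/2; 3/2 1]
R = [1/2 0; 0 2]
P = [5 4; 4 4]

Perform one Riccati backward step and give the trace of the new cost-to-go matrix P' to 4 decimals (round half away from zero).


93.0879

BᵀP = [4.0000 0.0000; 3.0000 4.0000]
S = R + BᵀPB = [1/2 0; 0 2] + [16.0000 -4.0000; -4.0000 5.0000] = [16.5000 -4.0000; -4.0000 7.0000]
BᵀPA = [-8.0000 16.0000; -14.0000 24.0000]
K = S⁻¹·BᵀPA = [-1.1256 2.0905; -2.6432 4.6231]
A−BK = [-0.1407 0.2613; -1.2161 2.1156]
AᵀP(A−BK) = [21.9899 -38.5528; -38.5528 67.5980]
P' = Q + AᵀP(A−BK) = [24.4899 -37.0528; -37.0528 68.5980]
tr(P') = 93.0879


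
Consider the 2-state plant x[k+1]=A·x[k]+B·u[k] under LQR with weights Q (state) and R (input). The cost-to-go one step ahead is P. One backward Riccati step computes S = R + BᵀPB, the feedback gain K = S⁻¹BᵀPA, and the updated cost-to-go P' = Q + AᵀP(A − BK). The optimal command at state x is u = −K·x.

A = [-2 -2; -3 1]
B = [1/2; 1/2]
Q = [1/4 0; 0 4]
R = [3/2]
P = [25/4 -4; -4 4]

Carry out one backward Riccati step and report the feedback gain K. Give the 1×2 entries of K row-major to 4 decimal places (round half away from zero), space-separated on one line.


BᵀP = [1.1250 0.0000]
S = R + BᵀPB = [3/2] + [0.5625] = [2.0625]
BᵀPA = [-2.2500 -2.2500]
K = S⁻¹·BᵀPA = [-1.0909 -1.0909]
A−BK = [-1.4545 -1.4545; -2.4545 1.5455]
AᵀP(A−BK) = [10.5455 -5.4545; -5.4545 42.5455]
P' = Q + AᵀP(A−BK) = [10.7955 -5.4545; -5.4545 46.5455]
tr(P') = 57.3409

-1.0909 -1.0909


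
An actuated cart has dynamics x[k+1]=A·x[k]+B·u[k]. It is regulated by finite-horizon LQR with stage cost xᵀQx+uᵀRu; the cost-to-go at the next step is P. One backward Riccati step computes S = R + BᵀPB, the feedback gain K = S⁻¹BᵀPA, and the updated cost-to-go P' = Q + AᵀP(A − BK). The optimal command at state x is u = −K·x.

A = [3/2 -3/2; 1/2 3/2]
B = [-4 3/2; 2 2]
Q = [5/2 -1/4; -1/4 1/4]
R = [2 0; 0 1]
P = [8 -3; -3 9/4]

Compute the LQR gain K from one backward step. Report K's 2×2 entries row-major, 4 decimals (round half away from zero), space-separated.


BᵀP = [-38.0000 16.5000; 6.0000 0.0000]
S = R + BᵀPB = [2 0; 0 1] + [185.0000 -24.0000; -24.0000 9.0000] = [187.0000 -24.0000; -24.0000 10.0000]
BᵀPA = [-48.7500 81.7500; 9.0000 -9.0000]
K = S⁻¹·BᵀPA = [-0.2098 0.4648; 0.3964 0.2156]
A−BK = [0.0661 0.0359; 0.1267 0.1391]
AᵀP(A−BK) = [0.2660 -0.0922; -0.0922 0.5025]
P' = Q + AᵀP(A−BK) = [2.7660 -0.3422; -0.3422 0.7525]
tr(P') = 3.5185

-0.2098 0.4648 0.3964 0.2156


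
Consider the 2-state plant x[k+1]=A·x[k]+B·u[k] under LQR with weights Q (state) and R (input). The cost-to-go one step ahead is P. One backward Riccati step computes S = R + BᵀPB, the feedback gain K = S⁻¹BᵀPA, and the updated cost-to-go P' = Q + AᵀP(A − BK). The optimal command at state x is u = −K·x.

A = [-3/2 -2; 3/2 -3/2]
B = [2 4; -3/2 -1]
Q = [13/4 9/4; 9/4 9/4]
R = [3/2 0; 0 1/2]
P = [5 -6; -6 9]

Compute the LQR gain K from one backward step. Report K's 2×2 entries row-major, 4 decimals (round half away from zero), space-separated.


BᵀP = [19.0000 -25.5000; 26.0000 -33.0000]
S = R + BᵀPB = [3/2 0; 0 1/2] + [76.2500 101.5000; 101.5000 137.0000] = [77.7500 101.5000; 101.5000 137.5000]
BᵀPA = [-66.7500 0.2500; -88.5000 -2.5000]
K = S⁻¹·BᵀPA = [-0.5031 0.7419; -0.2723 -0.5658]
A−BK = [0.5953 -1.2205; 0.4731 -0.9530]
AᵀP(A−BK) = [0.8234 -1.3050; -1.3050 2.6500]
P' = Q + AᵀP(A−BK) = [4.0734 0.9450; 0.9450 4.9000]
tr(P') = 8.9734

-0.5031 0.7419 -0.2723 -0.5658


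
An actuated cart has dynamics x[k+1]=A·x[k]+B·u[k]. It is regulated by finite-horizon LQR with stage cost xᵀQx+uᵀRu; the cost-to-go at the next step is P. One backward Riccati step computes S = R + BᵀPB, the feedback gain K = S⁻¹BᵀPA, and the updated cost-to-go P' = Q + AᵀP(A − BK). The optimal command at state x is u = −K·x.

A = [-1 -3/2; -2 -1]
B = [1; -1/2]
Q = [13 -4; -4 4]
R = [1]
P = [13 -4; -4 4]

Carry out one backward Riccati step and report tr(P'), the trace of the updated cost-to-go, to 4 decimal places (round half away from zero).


36.4474

BᵀP = [15.0000 -6.0000]
S = R + BᵀPB = [1] + [18.0000] = [19.0000]
BᵀPA = [-3.0000 -16.5000]
K = S⁻¹·BᵀPA = [-0.1579 -0.8684]
A−BK = [-0.8421 -0.6316; -2.0789 -1.4342]
AᵀP(A−BK) = [12.5263 8.8947; 8.8947 6.9211]
P' = Q + AᵀP(A−BK) = [25.5263 4.8947; 4.8947 10.9211]
tr(P') = 36.4474


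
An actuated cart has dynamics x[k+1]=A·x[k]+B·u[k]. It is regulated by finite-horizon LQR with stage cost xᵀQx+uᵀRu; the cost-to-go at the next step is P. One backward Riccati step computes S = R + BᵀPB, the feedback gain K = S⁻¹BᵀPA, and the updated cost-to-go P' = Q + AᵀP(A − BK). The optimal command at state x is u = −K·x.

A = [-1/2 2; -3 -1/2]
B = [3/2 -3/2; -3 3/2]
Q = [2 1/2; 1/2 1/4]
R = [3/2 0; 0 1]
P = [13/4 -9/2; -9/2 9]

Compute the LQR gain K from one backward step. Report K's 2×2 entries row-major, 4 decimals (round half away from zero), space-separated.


0.8012 0.0326 0.1579 -0.6316

BᵀP = [18.3750 -33.7500; -11.6250 20.2500]
S = R + BᵀPB = [3/2 0; 0 1] + [128.8125 -78.1875; -78.1875 47.8125] = [130.3125 -78.1875; -78.1875 48.8125]
BᵀPA = [92.0625 53.6250; -54.9375 -33.3750]
K = S⁻¹·BᵀPA = [0.8012 0.0326; 0.1579 -0.6316]
A−BK = [-1.4650 1.0038; -0.8332 0.5451]
AᵀP(A−BK) = [3.2253 -1.5702; -1.5702 1.4248]
P' = Q + AᵀP(A−BK) = [5.2253 -1.0702; -1.0702 1.6748]
tr(P') = 6.9001


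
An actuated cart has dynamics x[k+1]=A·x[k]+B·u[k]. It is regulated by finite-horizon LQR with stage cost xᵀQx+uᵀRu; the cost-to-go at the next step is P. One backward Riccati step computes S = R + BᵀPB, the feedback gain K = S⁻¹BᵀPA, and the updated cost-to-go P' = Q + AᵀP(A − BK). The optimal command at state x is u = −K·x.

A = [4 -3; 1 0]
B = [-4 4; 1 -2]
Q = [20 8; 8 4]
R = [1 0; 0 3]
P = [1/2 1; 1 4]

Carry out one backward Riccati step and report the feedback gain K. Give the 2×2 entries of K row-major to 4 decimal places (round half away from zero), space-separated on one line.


BᵀP = [-1.0000 0.0000; 0.0000 -4.0000]
S = R + BᵀPB = [1 0; 0 3] + [4.0000 -4.0000; -4.0000 8.0000] = [5.0000 -4.0000; -4.0000 11.0000]
BᵀPA = [-4.0000 3.0000; -4.0000 0.0000]
K = S⁻¹·BᵀPA = [-1.5385 0.8462; -0.9231 0.3077]
A−BK = [1.5385 -0.8462; 0.6923 -0.2308]
AᵀP(A−BK) = [10.1538 -4.3846; -4.3846 1.9615]
P' = Q + AᵀP(A−BK) = [30.1538 3.6154; 3.6154 5.9615]
tr(P') = 36.1154

-1.5385 0.8462 -0.9231 0.3077


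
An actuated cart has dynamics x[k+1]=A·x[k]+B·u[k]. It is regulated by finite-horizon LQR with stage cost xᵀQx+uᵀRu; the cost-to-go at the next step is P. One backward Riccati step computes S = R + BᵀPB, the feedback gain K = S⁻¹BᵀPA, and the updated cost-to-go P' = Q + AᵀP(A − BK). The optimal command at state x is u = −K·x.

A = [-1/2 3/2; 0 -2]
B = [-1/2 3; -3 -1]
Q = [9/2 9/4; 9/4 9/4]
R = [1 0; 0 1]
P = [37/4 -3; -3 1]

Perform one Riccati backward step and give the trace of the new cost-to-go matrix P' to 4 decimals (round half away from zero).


BᵀP = [4.3750 -1.5000; 30.7500 -10.0000]
S = R + BᵀPB = [1 0; 0 1] + [2.3125 14.6250; 14.6250 102.2500] = [3.3125 14.6250; 14.6250 103.2500]
BᵀPA = [-2.1875 9.5625; -15.3750 66.1250]
K = S⁻¹·BᵀPA = [-0.0078 0.1580; -0.1478 0.6180]
A−BK = [-0.0605 -0.2751; -0.1712 -0.9078]
AᵀP(A−BK) = [0.0229 -0.0893; -0.0893 0.4327]
P' = Q + AᵀP(A−BK) = [4.5229 2.1607; 2.1607 2.6827]
tr(P') = 7.2056

7.2056


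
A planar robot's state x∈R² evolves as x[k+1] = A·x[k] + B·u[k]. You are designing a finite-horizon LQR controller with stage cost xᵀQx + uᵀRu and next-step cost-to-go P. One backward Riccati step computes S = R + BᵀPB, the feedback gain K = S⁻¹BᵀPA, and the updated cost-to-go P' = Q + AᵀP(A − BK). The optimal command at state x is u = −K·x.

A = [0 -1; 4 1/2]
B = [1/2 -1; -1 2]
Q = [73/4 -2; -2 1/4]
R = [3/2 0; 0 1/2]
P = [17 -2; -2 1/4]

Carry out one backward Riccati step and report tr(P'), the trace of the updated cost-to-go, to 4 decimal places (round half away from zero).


BᵀP = [10.5000 -1.2500; -21.0000 2.5000]
S = R + BᵀPB = [3/2 0; 0 1/2] + [6.5000 -13.0000; -13.0000 26.0000] = [8.0000 -13.0000; -13.0000 26.5000]
BᵀPA = [-5.0000 -11.1250; 10.0000 22.2500]
K = S⁻¹·BᵀPA = [-0.0581 -0.1294; 0.3488 0.7762]
A−BK = [0.3779 -0.1592; 3.2442 -1.1817]
AᵀP(A−BK) = [0.2209 0.0916; 0.0916 0.3537]
P' = Q + AᵀP(A−BK) = [18.4709 -1.9084; -1.9084 0.6037]
tr(P') = 19.0747

19.0747


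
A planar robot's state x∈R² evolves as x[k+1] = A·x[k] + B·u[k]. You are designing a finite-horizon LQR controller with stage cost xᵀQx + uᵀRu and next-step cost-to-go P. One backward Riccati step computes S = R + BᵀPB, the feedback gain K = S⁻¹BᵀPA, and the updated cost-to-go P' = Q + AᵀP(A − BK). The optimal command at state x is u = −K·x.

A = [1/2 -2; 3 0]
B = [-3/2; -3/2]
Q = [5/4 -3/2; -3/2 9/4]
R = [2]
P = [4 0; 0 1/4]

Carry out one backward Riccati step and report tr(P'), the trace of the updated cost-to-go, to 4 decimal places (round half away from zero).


BᵀP = [-6.0000 -0.3750]
S = R + BᵀPB = [2] + [9.5625] = [11.5625]
BᵀPA = [-4.1250 12.0000]
K = S⁻¹·BᵀPA = [-0.3568 1.0378]
A−BK = [-0.0351 -0.4432; 2.4649 1.5568]
AᵀP(A−BK) = [1.7784 0.2811; 0.2811 3.5459]
P' = Q + AᵀP(A−BK) = [3.0284 -1.2189; -1.2189 5.7959]
tr(P') = 8.8243

8.8243


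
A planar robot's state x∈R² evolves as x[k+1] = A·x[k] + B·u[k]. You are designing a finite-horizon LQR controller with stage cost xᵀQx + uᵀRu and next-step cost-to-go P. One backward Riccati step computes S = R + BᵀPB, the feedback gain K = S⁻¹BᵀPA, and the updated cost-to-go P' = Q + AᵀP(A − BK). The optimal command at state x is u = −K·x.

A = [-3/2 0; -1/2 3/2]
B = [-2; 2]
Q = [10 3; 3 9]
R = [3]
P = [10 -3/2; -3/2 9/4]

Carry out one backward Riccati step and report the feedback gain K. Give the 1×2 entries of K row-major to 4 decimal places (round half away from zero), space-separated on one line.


0.4805 0.1758

BᵀP = [-23.0000 7.5000]
S = R + BᵀPB = [3] + [61.0000] = [64.0000]
BᵀPA = [30.7500 11.2500]
K = S⁻¹·BᵀPA = [0.4805 0.1758]
A−BK = [-0.5391 0.3516; -1.4609 1.1484]
AᵀP(A−BK) = [6.0381 -3.7178; -3.7178 3.0850]
P' = Q + AᵀP(A−BK) = [16.0381 -0.7178; -0.7178 12.0850]
tr(P') = 28.1230


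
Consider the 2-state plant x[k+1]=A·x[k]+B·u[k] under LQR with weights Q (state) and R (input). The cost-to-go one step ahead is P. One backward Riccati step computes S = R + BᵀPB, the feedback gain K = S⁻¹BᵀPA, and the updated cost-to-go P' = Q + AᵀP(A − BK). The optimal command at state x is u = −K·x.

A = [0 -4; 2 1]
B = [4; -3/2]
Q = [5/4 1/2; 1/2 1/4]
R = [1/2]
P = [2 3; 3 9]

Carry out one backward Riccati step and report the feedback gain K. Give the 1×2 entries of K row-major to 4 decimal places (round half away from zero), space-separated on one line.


BᵀP = [3.5000 -1.5000]
S = R + BᵀPB = [1/2] + [16.2500] = [16.7500]
BᵀPA = [-3.0000 -15.5000]
K = S⁻¹·BᵀPA = [-0.1791 -0.9254]
A−BK = [0.7164 -0.2985; 1.7313 -0.3881]
AᵀP(A−BK) = [35.4627 -8.7761; -8.7761 2.6567]
P' = Q + AᵀP(A−BK) = [36.7127 -8.2761; -8.2761 2.9067]
tr(P') = 39.6194

-0.1791 -0.9254


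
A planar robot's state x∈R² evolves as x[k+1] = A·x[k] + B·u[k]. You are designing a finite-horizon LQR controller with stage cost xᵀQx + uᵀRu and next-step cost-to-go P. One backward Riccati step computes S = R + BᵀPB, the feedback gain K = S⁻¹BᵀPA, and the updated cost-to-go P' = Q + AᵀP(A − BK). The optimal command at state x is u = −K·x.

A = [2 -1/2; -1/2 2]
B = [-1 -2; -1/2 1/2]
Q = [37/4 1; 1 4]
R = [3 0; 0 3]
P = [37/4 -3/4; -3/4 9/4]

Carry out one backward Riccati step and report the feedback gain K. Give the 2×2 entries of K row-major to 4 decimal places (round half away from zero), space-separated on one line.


-0.2648 -0.5170 -0.8181 0.5650

BᵀP = [-8.8750 -0.3750; -18.8750 2.6250]
S = R + BᵀPB = [3 0; 0 3] + [9.0625 17.5625; 17.5625 39.0625] = [12.0625 17.5625; 17.5625 42.0625]
BᵀPA = [-17.5625 3.6875; -39.0625 14.6875]
K = S⁻¹·BᵀPA = [-0.2648 -0.5170; -0.8181 0.5650]
A−BK = [0.0990 0.1131; -0.2234 1.4590]
AᵀP(A−BK) = [2.4543 -1.6951; -1.6951 6.4199]
P' = Q + AᵀP(A−BK) = [11.7043 -0.6951; -0.6951 10.4199]
tr(P') = 22.1242


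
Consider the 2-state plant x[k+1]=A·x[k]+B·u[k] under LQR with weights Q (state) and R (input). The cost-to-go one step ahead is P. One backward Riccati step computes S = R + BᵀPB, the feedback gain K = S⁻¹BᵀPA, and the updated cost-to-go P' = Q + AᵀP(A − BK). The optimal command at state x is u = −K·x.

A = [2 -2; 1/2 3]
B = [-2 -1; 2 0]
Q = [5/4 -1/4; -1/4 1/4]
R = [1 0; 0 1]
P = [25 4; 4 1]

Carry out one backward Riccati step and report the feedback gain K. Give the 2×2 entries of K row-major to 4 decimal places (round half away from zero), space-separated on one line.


BᵀP = [-42.0000 -6.0000; -25.0000 -4.0000]
S = R + BᵀPB = [1 0; 0 1] + [72.0000 42.0000; 42.0000 25.0000] = [73.0000 42.0000; 42.0000 26.0000]
BᵀPA = [-87.0000 66.0000; -52.0000 38.0000]
K = S⁻¹·BᵀPA = [-0.5821 0.8955; -1.0597 0.0149]
A−BK = [-0.2239 -0.1940; 1.6642 1.2090]
AᵀP(A−BK) = [2.5037 0.1866; 0.1866 1.3284]
P' = Q + AᵀP(A−BK) = [3.7537 -0.0634; -0.0634 1.5784]
tr(P') = 5.3321

-0.5821 0.8955 -1.0597 0.0149


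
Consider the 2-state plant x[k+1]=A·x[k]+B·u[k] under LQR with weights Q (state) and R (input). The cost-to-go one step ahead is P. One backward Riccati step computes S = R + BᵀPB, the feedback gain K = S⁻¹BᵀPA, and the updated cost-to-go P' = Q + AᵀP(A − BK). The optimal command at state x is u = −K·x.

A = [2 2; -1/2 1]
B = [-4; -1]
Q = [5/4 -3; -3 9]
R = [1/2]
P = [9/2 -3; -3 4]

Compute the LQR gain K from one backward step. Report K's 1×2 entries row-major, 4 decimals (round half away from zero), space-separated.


-0.6476 -0.4190

BᵀP = [-15.0000 8.0000]
S = R + BᵀPB = [1/2] + [52.0000] = [52.5000]
BᵀPA = [-34.0000 -22.0000]
K = S⁻¹·BᵀPA = [-0.6476 -0.4190]
A−BK = [-0.5905 0.3238; -1.1476 0.5810]
AᵀP(A−BK) = [2.9810 -1.2476; -1.2476 0.7810]
P' = Q + AᵀP(A−BK) = [4.2310 -4.2476; -4.2476 9.7810]
tr(P') = 14.0119


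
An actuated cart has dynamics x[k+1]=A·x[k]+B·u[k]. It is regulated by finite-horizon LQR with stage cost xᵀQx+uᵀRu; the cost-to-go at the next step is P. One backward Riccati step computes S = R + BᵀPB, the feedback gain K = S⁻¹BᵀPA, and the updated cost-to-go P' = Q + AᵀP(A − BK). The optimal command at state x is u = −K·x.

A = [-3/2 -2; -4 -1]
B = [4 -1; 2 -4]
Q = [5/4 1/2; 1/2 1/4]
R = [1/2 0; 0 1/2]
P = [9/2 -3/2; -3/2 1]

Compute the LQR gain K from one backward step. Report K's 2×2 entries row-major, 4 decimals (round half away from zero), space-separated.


-0.1405 -0.4952 0.8767 -0.0005

BᵀP = [15.0000 -4.0000; 1.5000 -2.5000]
S = R + BᵀPB = [1/2 0; 0 1/2] + [52.0000 1.0000; 1.0000 8.5000] = [52.5000 1.0000; 1.0000 9.0000]
BᵀPA = [-6.5000 -26.0000; 7.7500 -0.5000]
K = S⁻¹·BᵀPA = [-0.1405 -0.4952; 0.8767 -0.0005]
A−BK = [-0.0612 -0.0196; -0.2121 -0.0117]
AᵀP(A−BK) = [0.4171 0.0351; 0.0351 0.1238]
P' = Q + AᵀP(A−BK) = [1.6671 0.5351; 0.5351 0.3738]
tr(P') = 2.0409


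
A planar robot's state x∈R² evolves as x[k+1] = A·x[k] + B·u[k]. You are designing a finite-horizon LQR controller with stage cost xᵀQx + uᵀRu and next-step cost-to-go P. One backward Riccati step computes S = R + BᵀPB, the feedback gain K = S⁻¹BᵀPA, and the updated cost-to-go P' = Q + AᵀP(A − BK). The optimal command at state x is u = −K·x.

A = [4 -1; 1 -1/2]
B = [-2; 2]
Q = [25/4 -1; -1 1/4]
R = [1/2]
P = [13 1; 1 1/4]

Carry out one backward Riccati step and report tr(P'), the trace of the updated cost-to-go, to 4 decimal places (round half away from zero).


BᵀP = [-24.0000 -1.5000]
S = R + BᵀPB = [1/2] + [45.0000] = [45.5000]
BᵀPA = [-97.5000 24.7500]
K = S⁻¹·BᵀPA = [-2.1429 0.5440]
A−BK = [-0.2857 0.0879; 5.2857 -1.5879]
AᵀP(A−BK) = [7.3214 -2.0893; -2.0893 0.5996]
P' = Q + AᵀP(A−BK) = [13.5714 -3.0893; -3.0893 0.8496]
tr(P') = 14.4210

14.4210


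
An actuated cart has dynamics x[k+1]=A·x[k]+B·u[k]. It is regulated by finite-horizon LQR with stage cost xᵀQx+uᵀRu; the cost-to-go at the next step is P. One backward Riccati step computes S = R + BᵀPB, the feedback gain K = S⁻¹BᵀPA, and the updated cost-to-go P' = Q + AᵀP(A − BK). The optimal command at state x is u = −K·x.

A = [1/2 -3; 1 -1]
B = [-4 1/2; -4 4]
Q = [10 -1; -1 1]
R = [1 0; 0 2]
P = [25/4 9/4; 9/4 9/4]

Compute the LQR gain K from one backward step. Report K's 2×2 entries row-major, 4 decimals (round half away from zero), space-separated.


-0.1162 0.7579 0.1203 0.4314

BᵀP = [-34.0000 -18.0000; 12.1250 10.1250]
S = R + BᵀPB = [1 0; 0 2] + [208.0000 -89.0000; -89.0000 46.5625] = [209.0000 -89.0000; -89.0000 48.5625]
BᵀPA = [-35.0000 120.0000; 16.1875 -46.5000]
K = S⁻¹·BᵀPA = [-0.1162 0.7579; 0.1203 0.4314]
A−BK = [-0.0250 -0.1842; 0.0538 0.3058]
AᵀP(A−BK) = [0.0468 0.0421; 0.0421 1.1156]
P' = Q + AᵀP(A−BK) = [10.0468 -0.9579; -0.9579 2.1156]
tr(P') = 12.1625


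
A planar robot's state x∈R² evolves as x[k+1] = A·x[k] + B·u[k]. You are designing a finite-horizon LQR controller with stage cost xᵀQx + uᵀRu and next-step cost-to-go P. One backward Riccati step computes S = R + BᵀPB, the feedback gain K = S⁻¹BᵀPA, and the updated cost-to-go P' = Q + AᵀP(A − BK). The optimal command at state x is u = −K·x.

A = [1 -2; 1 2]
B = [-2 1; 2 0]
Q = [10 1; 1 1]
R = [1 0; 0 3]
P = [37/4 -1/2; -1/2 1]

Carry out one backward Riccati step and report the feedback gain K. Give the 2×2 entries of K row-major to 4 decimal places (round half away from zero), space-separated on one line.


BᵀP = [-19.5000 3.0000; 9.2500 -0.5000]
S = R + BᵀPB = [1 0; 0 3] + [45.0000 -19.5000; -19.5000 9.2500] = [46.0000 -19.5000; -19.5000 12.2500]
BᵀPA = [-16.5000 45.0000; 8.7500 -19.5000]
K = S⁻¹·BᵀPA = [-0.1719 0.9332; 0.4407 -0.1064]
A−BK = [0.2156 -0.0273; 1.3438 0.1337]
AᵀP(A−BK) = [2.5580 -0.1719; -0.1719 0.9332]
P' = Q + AᵀP(A−BK) = [12.5580 0.8281; 0.8281 1.9332]
tr(P') = 14.4911

-0.1719 0.9332 0.4407 -0.1064


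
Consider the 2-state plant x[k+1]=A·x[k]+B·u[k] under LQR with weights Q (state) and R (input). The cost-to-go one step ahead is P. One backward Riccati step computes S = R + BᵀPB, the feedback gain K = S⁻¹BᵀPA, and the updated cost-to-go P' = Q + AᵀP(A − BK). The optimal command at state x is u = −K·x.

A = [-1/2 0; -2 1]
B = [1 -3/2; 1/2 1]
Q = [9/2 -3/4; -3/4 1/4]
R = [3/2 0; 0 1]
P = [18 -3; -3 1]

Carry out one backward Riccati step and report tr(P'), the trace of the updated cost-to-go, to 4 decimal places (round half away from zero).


6.7287

BᵀP = [16.5000 -2.5000; -30.0000 5.5000]
S = R + BᵀPB = [3/2 0; 0 1] + [15.2500 -27.2500; -27.2500 50.5000] = [16.7500 -27.2500; -27.2500 51.5000]
BᵀPA = [-3.2500 -2.5000; 4.0000 5.5000]
K = S⁻¹·BᵀPA = [-0.4862 0.1760; -0.1796 0.1999]
A−BK = [-0.2832 0.1239; -1.5773 0.7121]
AᵀP(A−BK) = [1.6382 -0.7277; -0.7277 0.3404]
P' = Q + AᵀP(A−BK) = [6.1382 -1.4777; -1.4777 0.5904]
tr(P') = 6.7287


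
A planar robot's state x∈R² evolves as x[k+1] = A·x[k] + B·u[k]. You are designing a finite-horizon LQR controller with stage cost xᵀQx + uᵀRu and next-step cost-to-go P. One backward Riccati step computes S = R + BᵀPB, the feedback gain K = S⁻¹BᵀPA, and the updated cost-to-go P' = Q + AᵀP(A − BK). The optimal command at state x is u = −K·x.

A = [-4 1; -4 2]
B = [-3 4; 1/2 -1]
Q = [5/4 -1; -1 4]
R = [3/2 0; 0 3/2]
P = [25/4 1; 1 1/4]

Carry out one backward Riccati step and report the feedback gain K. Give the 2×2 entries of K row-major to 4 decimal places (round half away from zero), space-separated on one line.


BᵀP = [-18.2500 -2.8750; 24.0000 3.7500]
S = R + BᵀPB = [3/2 0; 0 3/2] + [53.3125 -70.1250; -70.1250 92.2500] = [54.8125 -70.1250; -70.1250 93.7500]
BᵀPA = [84.5000 -24.0000; -111.0000 31.5000]
K = S⁻¹·BᵀPA = [0.6240 -0.1857; -0.7173 0.1971]
A−BK = [0.7410 -0.3455; -5.0292 2.2900]
AᵀP(A−BK) = [3.6575 -1.4307; -1.4307 0.5847]
P' = Q + AᵀP(A−BK) = [4.9075 -2.4307; -2.4307 4.5847]
tr(P') = 9.4922

0.6240 -0.1857 -0.7173 0.1971


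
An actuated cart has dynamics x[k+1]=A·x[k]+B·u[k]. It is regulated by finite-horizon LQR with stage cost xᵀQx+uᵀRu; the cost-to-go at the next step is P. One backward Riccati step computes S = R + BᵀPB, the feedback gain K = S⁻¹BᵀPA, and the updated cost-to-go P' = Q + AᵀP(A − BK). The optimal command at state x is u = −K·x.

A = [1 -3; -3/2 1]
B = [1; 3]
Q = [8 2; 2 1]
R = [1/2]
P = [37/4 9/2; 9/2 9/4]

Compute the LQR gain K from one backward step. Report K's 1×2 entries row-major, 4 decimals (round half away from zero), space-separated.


0.1031 -1.0000

BᵀP = [22.7500 11.2500]
S = R + BᵀPB = [1/2] + [56.5000] = [57.0000]
BᵀPA = [5.8750 -57.0000]
K = S⁻¹·BᵀPA = [0.1031 -1.0000]
A−BK = [0.8969 -2.0000; -1.8092 4.0000]
AᵀP(A−BK) = [0.2070 -0.5000; -0.5000 1.5000]
P' = Q + AᵀP(A−BK) = [8.2070 1.5000; 1.5000 2.5000]
tr(P') = 10.7070


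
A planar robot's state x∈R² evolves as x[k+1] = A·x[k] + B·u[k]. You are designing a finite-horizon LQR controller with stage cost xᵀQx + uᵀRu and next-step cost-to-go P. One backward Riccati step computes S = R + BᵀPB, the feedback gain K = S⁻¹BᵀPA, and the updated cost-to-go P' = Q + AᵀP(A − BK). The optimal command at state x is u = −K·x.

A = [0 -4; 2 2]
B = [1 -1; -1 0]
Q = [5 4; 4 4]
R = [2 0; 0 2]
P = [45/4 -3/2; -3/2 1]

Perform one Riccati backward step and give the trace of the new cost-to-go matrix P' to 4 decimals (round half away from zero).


BᵀP = [12.7500 -2.5000; -11.2500 1.5000]
S = R + BᵀPB = [2 0; 0 2] + [15.2500 -12.7500; -12.7500 11.2500] = [17.2500 -12.7500; -12.7500 13.2500]
BᵀPA = [-5.0000 -56.0000; 3.0000 48.0000]
K = S⁻¹·BᵀPA = [-0.4242 -1.9697; -0.1818 1.7273]
A−BK = [0.2424 -0.3030; 1.5758 0.0303]
AᵀP(A−BK) = [2.4242 0.9697; 0.9697 14.7879]
P' = Q + AᵀP(A−BK) = [7.4242 4.9697; 4.9697 18.7879]
tr(P') = 26.2121

26.2121


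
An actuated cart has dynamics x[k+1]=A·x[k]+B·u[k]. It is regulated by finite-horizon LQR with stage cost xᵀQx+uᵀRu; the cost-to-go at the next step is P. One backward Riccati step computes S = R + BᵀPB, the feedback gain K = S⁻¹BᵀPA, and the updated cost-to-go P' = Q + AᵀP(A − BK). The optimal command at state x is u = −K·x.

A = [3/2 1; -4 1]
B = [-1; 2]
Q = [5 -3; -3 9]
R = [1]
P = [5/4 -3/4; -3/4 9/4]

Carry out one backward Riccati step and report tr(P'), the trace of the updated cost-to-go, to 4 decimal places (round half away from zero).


BᵀP = [-2.7500 5.2500]
S = R + BᵀPB = [1] + [13.2500] = [14.2500]
BᵀPA = [-25.1250 2.5000]
K = S⁻¹·BᵀPA = [-1.7632 0.1754]
A−BK = [-0.2632 1.1754; -0.4737 0.6491]
AᵀP(A−BK) = [3.5132 -0.8421; -0.8421 1.5614]
P' = Q + AᵀP(A−BK) = [8.5132 -3.8421; -3.8421 10.5614]
tr(P') = 19.0746

19.0746


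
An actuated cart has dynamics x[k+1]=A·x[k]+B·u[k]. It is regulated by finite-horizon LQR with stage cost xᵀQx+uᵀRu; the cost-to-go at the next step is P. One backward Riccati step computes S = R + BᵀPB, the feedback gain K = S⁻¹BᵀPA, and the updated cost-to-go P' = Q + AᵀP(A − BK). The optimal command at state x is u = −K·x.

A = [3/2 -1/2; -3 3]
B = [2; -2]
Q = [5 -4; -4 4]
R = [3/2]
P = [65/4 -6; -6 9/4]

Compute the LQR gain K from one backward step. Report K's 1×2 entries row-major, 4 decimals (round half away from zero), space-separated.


0.9413 -0.5810

BᵀP = [44.5000 -16.5000]
S = R + BᵀPB = [3/2] + [122.0000] = [123.5000]
BᵀPA = [116.2500 -71.7500]
K = S⁻¹·BᵀPA = [0.9413 -0.5810]
A−BK = [-0.3826 0.6619; -1.1174 1.8381]
AᵀP(A−BK) = [1.3869 -0.8995; -0.8995 0.6278]
P' = Q + AᵀP(A−BK) = [6.3869 -4.8995; -4.8995 4.6278]
tr(P') = 11.0147


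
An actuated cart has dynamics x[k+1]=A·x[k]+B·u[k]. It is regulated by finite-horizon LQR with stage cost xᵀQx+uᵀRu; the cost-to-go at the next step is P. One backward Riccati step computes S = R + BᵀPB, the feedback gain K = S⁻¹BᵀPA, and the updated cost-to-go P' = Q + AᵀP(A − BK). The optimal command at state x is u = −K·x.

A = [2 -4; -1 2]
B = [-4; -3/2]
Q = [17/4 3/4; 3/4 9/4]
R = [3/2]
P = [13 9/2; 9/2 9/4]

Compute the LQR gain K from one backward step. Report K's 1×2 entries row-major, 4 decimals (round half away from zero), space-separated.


BᵀP = [-58.7500 -21.3750]
S = R + BᵀPB = [3/2] + [267.0625] = [268.5625]
BᵀPA = [-96.1250 192.2500]
K = S⁻¹·BᵀPA = [-0.3579 0.7158]
A−BK = [0.5683 -1.1366; -1.5369 3.0738]
AᵀP(A−BK) = [1.8445 -3.6891; -3.6891 7.3782]
P' = Q + AᵀP(A−BK) = [6.0945 -2.9391; -2.9391 9.6282]
tr(P') = 15.7227

-0.3579 0.7158


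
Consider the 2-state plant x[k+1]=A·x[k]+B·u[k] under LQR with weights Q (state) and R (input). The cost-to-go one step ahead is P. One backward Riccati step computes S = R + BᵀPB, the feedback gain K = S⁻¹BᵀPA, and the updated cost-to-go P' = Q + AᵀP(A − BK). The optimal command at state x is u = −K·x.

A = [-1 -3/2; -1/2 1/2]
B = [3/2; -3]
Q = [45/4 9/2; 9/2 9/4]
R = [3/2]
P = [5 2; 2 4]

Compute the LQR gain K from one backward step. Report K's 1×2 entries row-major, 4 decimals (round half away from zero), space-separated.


BᵀP = [1.5000 -9.0000]
S = R + BᵀPB = [3/2] + [29.2500] = [30.7500]
BᵀPA = [3.0000 -6.7500]
K = S⁻¹·BᵀPA = [0.0976 -0.2195]
A−BK = [-1.1463 -1.1707; -0.2073 -0.1585]
AᵀP(A−BK) = [7.7073 7.6585; 7.6585 7.7683]
P' = Q + AᵀP(A−BK) = [18.9573 12.1585; 12.1585 10.0183]
tr(P') = 28.9756

0.0976 -0.2195


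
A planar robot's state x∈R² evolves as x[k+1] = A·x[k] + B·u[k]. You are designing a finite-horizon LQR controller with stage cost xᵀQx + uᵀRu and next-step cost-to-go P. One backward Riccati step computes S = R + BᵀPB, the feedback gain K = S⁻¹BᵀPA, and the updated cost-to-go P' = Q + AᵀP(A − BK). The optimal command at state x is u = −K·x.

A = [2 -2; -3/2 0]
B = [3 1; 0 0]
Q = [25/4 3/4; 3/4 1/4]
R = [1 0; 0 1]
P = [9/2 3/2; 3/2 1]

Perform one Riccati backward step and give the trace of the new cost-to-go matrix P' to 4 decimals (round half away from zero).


8.2364

BᵀP = [13.5000 4.5000; 4.5000 1.5000]
S = R + BᵀPB = [1 0; 0 1] + [40.5000 13.5000; 13.5000 4.5000] = [41.5000 13.5000; 13.5000 5.5000]
BᵀPA = [20.2500 -27.0000; 6.7500 -9.0000]
K = S⁻¹·BᵀPA = [0.4402 -0.5870; 0.1467 -0.1957]
A−BK = [0.5326 -0.0435; -1.5000 0.0000]
AᵀP(A−BK) = [1.3451 -0.2935; -0.2935 0.3913]
P' = Q + AᵀP(A−BK) = [7.5951 0.4565; 0.4565 0.6413]
tr(P') = 8.2364


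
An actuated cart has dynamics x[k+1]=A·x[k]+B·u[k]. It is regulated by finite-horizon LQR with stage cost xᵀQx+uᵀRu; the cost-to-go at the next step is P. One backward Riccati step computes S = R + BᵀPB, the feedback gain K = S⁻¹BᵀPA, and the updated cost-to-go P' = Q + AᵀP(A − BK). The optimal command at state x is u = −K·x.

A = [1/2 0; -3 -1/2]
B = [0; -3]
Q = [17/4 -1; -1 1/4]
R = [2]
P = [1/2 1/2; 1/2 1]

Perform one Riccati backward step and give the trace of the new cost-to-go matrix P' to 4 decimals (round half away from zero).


5.9830

BᵀP = [-1.5000 -3.0000]
S = R + BᵀPB = [2] + [9.0000] = [11.0000]
BᵀPA = [8.2500 1.5000]
K = S⁻¹·BᵀPA = [0.7500 0.1364]
A−BK = [0.5000 0.0000; -0.7500 -0.0909]
AᵀP(A−BK) = [1.4375 0.2500; 0.2500 0.0455]
P' = Q + AᵀP(A−BK) = [5.6875 -0.7500; -0.7500 0.2955]
tr(P') = 5.9830


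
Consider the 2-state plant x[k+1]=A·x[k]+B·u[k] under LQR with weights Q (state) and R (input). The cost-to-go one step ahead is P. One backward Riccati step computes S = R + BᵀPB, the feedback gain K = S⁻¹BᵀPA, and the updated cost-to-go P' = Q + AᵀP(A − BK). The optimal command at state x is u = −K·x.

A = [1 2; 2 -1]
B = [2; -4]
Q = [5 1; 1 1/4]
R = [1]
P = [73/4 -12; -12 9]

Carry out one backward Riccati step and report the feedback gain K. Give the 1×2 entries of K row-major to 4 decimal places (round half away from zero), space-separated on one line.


-0.0866 0.5585

BᵀP = [84.5000 -60.0000]
S = R + BᵀPB = [1] + [409.0000] = [410.0000]
BᵀPA = [-35.5000 229.0000]
K = S⁻¹·BᵀPA = [-0.0866 0.5585]
A−BK = [1.1732 0.8829; 1.6537 1.2341]
AᵀP(A−BK) = [3.1762 2.3280; 2.3280 2.0951]
P' = Q + AᵀP(A−BK) = [8.1762 3.3280; 3.3280 2.3451]
tr(P') = 10.5213


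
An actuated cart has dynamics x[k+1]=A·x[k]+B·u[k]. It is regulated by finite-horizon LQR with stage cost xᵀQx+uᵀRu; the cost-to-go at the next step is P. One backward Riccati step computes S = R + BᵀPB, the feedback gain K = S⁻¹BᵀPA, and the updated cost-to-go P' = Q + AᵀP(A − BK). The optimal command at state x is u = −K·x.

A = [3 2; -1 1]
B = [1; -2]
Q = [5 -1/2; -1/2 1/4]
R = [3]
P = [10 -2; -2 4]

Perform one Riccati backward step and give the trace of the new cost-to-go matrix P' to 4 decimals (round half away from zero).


BᵀP = [14.0000 -10.0000]
S = R + BᵀPB = [3] + [34.0000] = [37.0000]
BᵀPA = [52.0000 18.0000]
K = S⁻¹·BᵀPA = [1.4054 0.4865]
A−BK = [1.5946 1.5135; 1.8108 1.9730]
AᵀP(A−BK) = [32.9189 28.7027; 28.7027 27.2432]
P' = Q + AᵀP(A−BK) = [37.9189 28.2027; 28.2027 27.4932]
tr(P') = 65.4122

65.4122


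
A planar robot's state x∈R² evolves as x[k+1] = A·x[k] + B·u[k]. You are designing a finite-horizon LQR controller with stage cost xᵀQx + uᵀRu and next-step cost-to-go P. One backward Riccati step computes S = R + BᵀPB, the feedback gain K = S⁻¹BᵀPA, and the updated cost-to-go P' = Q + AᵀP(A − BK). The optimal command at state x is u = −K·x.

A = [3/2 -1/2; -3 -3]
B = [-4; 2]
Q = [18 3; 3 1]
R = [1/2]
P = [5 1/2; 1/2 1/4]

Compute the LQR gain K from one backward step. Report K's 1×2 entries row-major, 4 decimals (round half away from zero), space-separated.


BᵀP = [-19.0000 -1.5000]
S = R + BᵀPB = [1/2] + [73.0000] = [73.5000]
BᵀPA = [-24.0000 14.0000]
K = S⁻¹·BᵀPA = [-0.3265 0.1905]
A−BK = [0.1939 0.2619; -2.3469 -3.3810]
AᵀP(A−BK) = [1.1633 1.5714; 1.5714 2.3333]
P' = Q + AᵀP(A−BK) = [19.1633 4.5714; 4.5714 3.3333]
tr(P') = 22.4966

-0.3265 0.1905


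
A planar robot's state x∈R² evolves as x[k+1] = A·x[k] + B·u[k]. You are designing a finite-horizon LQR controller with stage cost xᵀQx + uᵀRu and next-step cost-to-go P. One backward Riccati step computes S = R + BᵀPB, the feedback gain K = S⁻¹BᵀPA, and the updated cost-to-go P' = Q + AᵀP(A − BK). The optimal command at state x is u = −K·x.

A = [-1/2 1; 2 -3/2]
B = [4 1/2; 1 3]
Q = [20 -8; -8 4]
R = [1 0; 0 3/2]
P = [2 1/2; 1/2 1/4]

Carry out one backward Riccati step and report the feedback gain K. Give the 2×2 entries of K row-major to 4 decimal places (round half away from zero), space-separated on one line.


-0.0731 0.1982 0.2703 -0.2052

BᵀP = [8.5000 2.2500; 2.5000 1.0000]
S = R + BᵀPB = [1 0; 0 3/2] + [36.2500 11.0000; 11.0000 4.2500] = [37.2500 11.0000; 11.0000 5.7500]
BᵀPA = [0.2500 5.1250; 0.7500 1.0000]
K = S⁻¹·BᵀPA = [-0.0731 0.1982; 0.2703 -0.2052]
A−BK = [-0.3427 0.3099; 1.2622 -1.0825]
AᵀP(A−BK) = [0.3156 -0.2706; -0.2706 0.2520]
P' = Q + AᵀP(A−BK) = [20.3156 -8.2706; -8.2706 4.2520]
tr(P') = 24.5676


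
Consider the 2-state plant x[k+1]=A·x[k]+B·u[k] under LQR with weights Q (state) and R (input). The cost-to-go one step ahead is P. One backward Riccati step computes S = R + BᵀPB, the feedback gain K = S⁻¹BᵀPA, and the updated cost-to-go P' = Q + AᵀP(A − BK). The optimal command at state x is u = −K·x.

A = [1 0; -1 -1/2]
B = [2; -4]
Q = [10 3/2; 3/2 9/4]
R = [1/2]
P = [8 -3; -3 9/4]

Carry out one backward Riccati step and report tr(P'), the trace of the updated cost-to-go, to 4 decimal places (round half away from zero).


12.7084

BᵀP = [28.0000 -15.0000]
S = R + BᵀPB = [1/2] + [116.0000] = [116.5000]
BᵀPA = [43.0000 7.5000]
K = S⁻¹·BᵀPA = [0.3691 0.0644]
A−BK = [0.2618 -0.1288; 0.4764 -0.2425]
AᵀP(A−BK) = [0.3788 -0.1432; -0.1432 0.0797]
P' = Q + AᵀP(A−BK) = [10.3788 1.3568; 1.3568 2.3297]
tr(P') = 12.7084
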